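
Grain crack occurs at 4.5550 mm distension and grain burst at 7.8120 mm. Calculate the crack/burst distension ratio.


Formula: Ratio = crack / burst
Substituting: Ratio = 4.5550 / 7.8120
Result: 0.5831


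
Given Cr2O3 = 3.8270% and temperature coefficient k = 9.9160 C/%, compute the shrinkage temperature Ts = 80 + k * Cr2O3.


Formula: Ts = 80 + k * Cr2O3
Substituting: Ts = 80 + 9.9160 * 3.8270
Result: 117.9485 C


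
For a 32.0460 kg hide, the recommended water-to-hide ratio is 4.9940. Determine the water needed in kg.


Formula: Water = hide_weight * ratio
Substituting: Water = 32.0460 * 4.9940
Result: 160.0377 kg


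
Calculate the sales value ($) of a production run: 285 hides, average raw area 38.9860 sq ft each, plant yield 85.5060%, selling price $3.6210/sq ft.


Raw_total = N * avg_area = 285 * 38.9860 = 11111.0100 sq ft
Finished = Raw_total * yield / 100 = 11111.0100 * 85.5060 / 100 = 9500.5802 sq ft
Value = Finished * price = 9500.5802 * 3.6210 = 34401.6009 $


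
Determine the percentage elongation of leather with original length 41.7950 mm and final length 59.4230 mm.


Formula: Elongation = (Lf - L0) / L0 * 100
Substituting: Elongation = (59.4230 - 41.7950) / 41.7950 * 100
Result: 42.1773 %


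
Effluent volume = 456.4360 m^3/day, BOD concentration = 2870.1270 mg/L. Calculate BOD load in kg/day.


Formula: BOD_load = volume * conc / 1000
Substituting: BOD_load = 456.4360 * 2870.1270 / 1000
Result: 1310.0293 kg/day


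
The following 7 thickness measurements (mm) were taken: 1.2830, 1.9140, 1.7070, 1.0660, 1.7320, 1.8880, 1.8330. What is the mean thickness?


Formula: Average = sum / n
Substituting: Average = 11.4230 / 7
Result: 1.6319 mm


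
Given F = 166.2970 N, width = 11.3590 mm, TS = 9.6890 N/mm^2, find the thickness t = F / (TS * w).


Formula: t = F / (TS * w)
Substituting: t = 166.2970 / (9.6890 * 11.3590)
Result: 1.5110 mm


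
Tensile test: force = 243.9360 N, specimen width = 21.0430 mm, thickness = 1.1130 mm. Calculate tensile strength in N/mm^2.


Formula: TS = force / (width * thickness)
Substituting: TS = 243.9360 / (21.0430 * 1.1130)
Result: 10.4153 N/mm^2


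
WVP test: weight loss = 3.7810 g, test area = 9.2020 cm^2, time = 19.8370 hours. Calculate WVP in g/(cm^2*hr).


Formula: WVP = loss / (area * time)
Substituting: WVP = 3.7810 / (9.2020 * 19.8370)
Result: 0.0207133 g/(cm^2*hr)


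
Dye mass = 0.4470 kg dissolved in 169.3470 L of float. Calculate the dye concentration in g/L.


Formula: Conc = dye_mass(kg) / volume(L) * 1000
Substituting: Conc = 0.4470 / 169.3470 * 1000
Result: 2.6396 g/L


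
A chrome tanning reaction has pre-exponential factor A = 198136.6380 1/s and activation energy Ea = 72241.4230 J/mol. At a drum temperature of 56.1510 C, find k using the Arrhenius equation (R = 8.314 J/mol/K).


T_K = T_C + 273.15 = 56.1510 + 273.15 = 329.3010 K
exponent = -Ea / (R * T_K) = -72241.4230 / (8.314 * 329.3010) = -26.3866
k = A * exp(exponent) = 198136.6380 * exp(-26.3866) = 6.8773e-07 1/s


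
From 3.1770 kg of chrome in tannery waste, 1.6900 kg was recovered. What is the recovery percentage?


Formula: Recovery = recovered / input * 100
Substituting: Recovery = 1.6900 / 3.1770 * 100
Result: 53.1948 %


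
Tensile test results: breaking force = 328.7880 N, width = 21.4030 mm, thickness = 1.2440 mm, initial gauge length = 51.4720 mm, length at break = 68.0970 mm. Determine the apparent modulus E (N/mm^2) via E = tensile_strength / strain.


TS = F / (w * t) = 328.7880 / (21.4030 * 1.2440) = 12.3487 N/mm^2
strain = (Lf - L0) / L0 = (68.0970 - 51.4720) / 51.4720 = 0.3230
E = TS / strain = 12.3487 / 0.3230 = 38.2323 N/mm^2


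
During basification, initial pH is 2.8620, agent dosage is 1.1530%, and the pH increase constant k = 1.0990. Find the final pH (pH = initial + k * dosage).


Formula: pH_final = pH_initial + k * base_pct
Substituting: pH_final = 2.8620 + 1.0990 * 1.1530
Result: 4.1291


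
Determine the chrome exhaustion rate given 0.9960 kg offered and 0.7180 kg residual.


Formula: Uptake = (offered - residual) / offered * 100
Substituting: Uptake = (0.9960 - 0.7180) / 0.9960 * 100
Result: 27.9116 %


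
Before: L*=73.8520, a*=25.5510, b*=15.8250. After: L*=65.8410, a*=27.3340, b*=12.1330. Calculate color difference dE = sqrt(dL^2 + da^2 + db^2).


dL = -8.0110, da = 1.7830, db = -3.6920
dE = sqrt((-8.0110)^2 + 1.7830^2 + (-3.6920)^2) = 8.9992


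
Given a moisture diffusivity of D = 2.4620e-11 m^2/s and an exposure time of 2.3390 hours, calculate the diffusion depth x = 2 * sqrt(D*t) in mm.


t = 2.3390 hr * 3600 = 8420.4000 s
D * t = 2.4620e-11 * 8420.4000 = 2.0731e-07
x = 2 * sqrt(D*t) = 2 * sqrt(2.0731e-07) = 9.1063e-04 m = 0.9106 mm


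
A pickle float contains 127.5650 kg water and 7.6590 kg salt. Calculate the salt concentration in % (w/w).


Formula: Conc = salt / (water + salt) * 100
Substituting: Conc = 7.6590 / (127.5650 + 7.6590) * 100
Result: 5.6639 %


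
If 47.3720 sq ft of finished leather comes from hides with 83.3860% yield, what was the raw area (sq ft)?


Formula: raw = finished * 100 / yield
Substituting: raw = 47.3720 * 100 / 83.3860
Result: 56.8105 sq ft


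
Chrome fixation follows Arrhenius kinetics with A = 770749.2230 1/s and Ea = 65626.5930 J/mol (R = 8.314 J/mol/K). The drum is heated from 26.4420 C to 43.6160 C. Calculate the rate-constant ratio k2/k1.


T1 = 26.4420 + 273.15 = 299.5920 K; T2 = 43.6160 + 273.15 = 316.7660 K
k1 = A * exp(-Ea/(R*T1)) = 770749.2230 * exp(-65626.5930/(8.314*299.5920)) = 2.7818e-06 1/s
k2 = A * exp(-Ea/(R*T2)) = 770749.2230 * exp(-65626.5930/(8.314*316.7660)) = 1.1607e-05 1/s
k2/k1 = 1.1607e-05 / 2.7818e-06 = 4.1723


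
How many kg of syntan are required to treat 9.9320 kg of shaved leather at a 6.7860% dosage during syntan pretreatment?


Formula: Syntan = substrate * pct / 100
Substituting: Syntan = 9.9320 * 6.7860 / 100
Result: 0.6740 kg


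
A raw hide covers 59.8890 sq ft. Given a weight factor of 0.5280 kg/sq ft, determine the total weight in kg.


Formula: Weight = area * weight_per_sqft
Substituting: Weight = 59.8890 * 0.5280
Result: 31.6214 kg


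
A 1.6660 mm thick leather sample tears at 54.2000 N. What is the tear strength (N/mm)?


Formula: Tear strength = force / thickness
Substituting: Tear strength = 54.2000 / 1.6660
Result: 32.5330 N/mm


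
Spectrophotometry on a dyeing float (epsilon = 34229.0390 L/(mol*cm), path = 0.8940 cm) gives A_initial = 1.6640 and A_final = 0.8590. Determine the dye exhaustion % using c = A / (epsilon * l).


c_initial = A_i / (epsilon * l) = 1.6640 / (34229.0390 * 0.8940) = 5.4378e-05 mol/L
c_final = A_f / (epsilon * l) = 0.8590 / (34229.0390 * 0.8940) = 2.8071e-05 mol/L
Exhaustion = (c_initial - c_final) / c_initial * 100 = (5.4378e-05 - 2.8071e-05) / 5.4378e-05 * 100 = 48.3774 %


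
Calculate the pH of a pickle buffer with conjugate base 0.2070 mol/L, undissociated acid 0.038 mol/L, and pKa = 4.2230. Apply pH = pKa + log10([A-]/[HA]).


ratio = [A-] / [HA] = 0.2070 / 0.038 = 5.4474
log10(ratio) = 0.7362
pH = pKa + log10(ratio) = 4.2230 + 0.7362 = 4.9592


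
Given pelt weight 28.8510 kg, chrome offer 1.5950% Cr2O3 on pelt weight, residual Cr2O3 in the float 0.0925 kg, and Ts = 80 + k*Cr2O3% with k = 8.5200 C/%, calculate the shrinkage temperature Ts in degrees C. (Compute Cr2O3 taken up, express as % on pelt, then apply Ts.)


Offered = pelt * offer_pct / 100 = 28.8510 * 1.5950 / 100 = 0.4602 kg
Uptake = offered - residual = 0.4602 - 0.0925 = 0.3677 kg
Cr2O3% on pelt = uptake / pelt * 100 = 0.3677 / 28.8510 * 100 = 1.2744 %
Ts = 80 + k * Cr2O3% = 80 + 8.5200 * 1.2744 = 90.8578 C


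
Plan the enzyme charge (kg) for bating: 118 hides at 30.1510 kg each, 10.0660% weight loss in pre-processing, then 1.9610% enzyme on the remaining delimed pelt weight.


Total_raw = N * avg_wt = 118 * 30.1510 = 3557.8180 kg
Substrate = Total_raw * (1 - loss/100) = 3557.8180 * (1 - 10.0660/100) = 3199.6880 kg
Enzyme = Substrate * pct / 100 = 3199.6880 * 1.9610 / 100 = 62.7459 kg


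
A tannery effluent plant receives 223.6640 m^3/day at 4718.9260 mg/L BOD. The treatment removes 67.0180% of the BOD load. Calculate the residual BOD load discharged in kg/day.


Load_in = volume * conc / 1000 = 223.6640 * 4718.9260 / 1000 = 1055.4539 kg/day
Removed = Load_in * eff / 100 = 1055.4539 * 67.0180 / 100 = 707.3441 kg/day
Load_out = Load_in - Removed = 1055.4539 - 707.3441 = 348.1098 kg/day


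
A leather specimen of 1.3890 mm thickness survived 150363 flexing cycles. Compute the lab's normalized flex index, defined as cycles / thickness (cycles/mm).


Formula: Index = cycles / thickness
Substituting: Index = 150363 / 1.3890
Result: 108252.6998 cycles/mm


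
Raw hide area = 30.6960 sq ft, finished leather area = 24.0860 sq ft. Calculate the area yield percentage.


Formula: Yield = finished / raw * 100
Substituting: Yield = 24.0860 / 30.6960 * 100
Result: 78.4662 %


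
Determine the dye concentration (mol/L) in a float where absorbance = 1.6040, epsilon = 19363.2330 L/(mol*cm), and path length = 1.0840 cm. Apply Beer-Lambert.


Formula: c = A / (epsilon * l)
Substituting: c = 1.6040 / (19363.2330 * 1.0840)
Result: 7.6418e-05 mol/L


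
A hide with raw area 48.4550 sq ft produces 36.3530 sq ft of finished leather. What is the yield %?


Formula: Yield = finished / raw * 100
Substituting: Yield = 36.3530 / 48.4550 * 100
Result: 75.0242 %


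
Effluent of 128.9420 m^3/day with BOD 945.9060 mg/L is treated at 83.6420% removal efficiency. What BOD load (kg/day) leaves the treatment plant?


Load_in = volume * conc / 1000 = 128.9420 * 945.9060 / 1000 = 121.9670 kg/day
Removed = Load_in * eff / 100 = 121.9670 * 83.6420 / 100 = 102.0156 kg/day
Load_out = Load_in - Removed = 121.9670 - 102.0156 = 19.9514 kg/day


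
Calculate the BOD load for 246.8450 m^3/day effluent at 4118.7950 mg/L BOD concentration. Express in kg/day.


Formula: BOD_load = volume * conc / 1000
Substituting: BOD_load = 246.8450 * 4118.7950 / 1000
Result: 1016.7040 kg/day


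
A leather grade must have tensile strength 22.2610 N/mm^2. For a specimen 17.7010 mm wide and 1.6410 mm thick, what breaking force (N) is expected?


Formula: F = TS * w * t
Substituting: F = 22.2610 * 17.7010 * 1.6410
Result: 646.6229 N


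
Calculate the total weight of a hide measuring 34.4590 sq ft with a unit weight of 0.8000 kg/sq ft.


Formula: Weight = area * weight_per_sqft
Substituting: Weight = 34.4590 * 0.8000
Result: 27.5672 kg


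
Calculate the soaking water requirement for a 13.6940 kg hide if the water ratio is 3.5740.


Formula: Water = hide_weight * ratio
Substituting: Water = 13.6940 * 3.5740
Result: 48.9424 kg


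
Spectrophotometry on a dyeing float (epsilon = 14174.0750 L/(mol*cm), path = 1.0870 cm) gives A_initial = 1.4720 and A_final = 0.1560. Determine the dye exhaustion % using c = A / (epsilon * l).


c_initial = A_i / (epsilon * l) = 1.4720 / (14174.0750 * 1.0870) = 9.5540e-05 mol/L
c_final = A_f / (epsilon * l) = 0.1560 / (14174.0750 * 1.0870) = 1.0125e-05 mol/L
Exhaustion = (c_initial - c_final) / c_initial * 100 = (9.5540e-05 - 1.0125e-05) / 9.5540e-05 * 100 = 89.4022 %


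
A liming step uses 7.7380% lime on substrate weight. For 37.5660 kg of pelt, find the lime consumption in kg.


Formula: Lime = substrate * pct / 100
Substituting: Lime = 37.5660 * 7.7380 / 100
Result: 2.9069 kg


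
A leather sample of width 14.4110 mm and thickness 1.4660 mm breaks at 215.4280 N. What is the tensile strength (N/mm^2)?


Formula: TS = force / (width * thickness)
Substituting: TS = 215.4280 / (14.4110 * 1.4660)
Result: 10.1970 N/mm^2


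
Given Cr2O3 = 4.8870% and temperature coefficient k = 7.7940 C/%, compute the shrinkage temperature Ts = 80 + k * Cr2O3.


Formula: Ts = 80 + k * Cr2O3
Substituting: Ts = 80 + 7.7940 * 4.8870
Result: 118.0893 C


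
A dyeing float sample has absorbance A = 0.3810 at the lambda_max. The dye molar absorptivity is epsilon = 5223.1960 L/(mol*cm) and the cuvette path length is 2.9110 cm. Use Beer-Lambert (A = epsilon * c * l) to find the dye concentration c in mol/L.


Formula: c = A / (epsilon * l)
Substituting: c = 0.3810 / (5223.1960 * 2.9110)
Result: 2.5058e-05 mol/L


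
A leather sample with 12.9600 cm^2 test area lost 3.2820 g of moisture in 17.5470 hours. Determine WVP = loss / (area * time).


Formula: WVP = loss / (area * time)
Substituting: WVP = 3.2820 / (12.9600 * 17.5470)
Result: 0.0144321 g/(cm^2*hr)


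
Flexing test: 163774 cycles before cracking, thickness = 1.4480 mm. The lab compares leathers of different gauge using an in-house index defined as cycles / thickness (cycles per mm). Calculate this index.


Formula: Index = cycles / thickness
Substituting: Index = 163774 / 1.4480
Result: 113103.5912 cycles/mm


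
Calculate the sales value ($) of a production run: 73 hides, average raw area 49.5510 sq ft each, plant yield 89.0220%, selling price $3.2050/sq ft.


Raw_total = N * avg_area = 73 * 49.5510 = 3617.2230 sq ft
Finished = Raw_total * yield / 100 = 3617.2230 * 89.0220 / 100 = 3220.1243 sq ft
Value = Finished * price = 3220.1243 * 3.2050 = 10320.4983 $


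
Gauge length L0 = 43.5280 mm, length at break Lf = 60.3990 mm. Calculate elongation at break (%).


Formula: Elongation = (Lf - L0) / L0 * 100
Substituting: Elongation = (60.3990 - 43.5280) / 43.5280 * 100
Result: 38.7590 %


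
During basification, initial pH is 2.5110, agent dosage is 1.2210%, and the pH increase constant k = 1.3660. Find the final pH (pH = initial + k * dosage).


Formula: pH_final = pH_initial + k * base_pct
Substituting: pH_final = 2.5110 + 1.3660 * 1.2210
Result: 4.1789


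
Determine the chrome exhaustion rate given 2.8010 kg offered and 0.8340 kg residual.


Formula: Uptake = (offered - residual) / offered * 100
Substituting: Uptake = (2.8010 - 0.8340) / 2.8010 * 100
Result: 70.2249 %


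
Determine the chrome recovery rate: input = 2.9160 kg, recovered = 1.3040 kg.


Formula: Recovery = recovered / input * 100
Substituting: Recovery = 1.3040 / 2.9160 * 100
Result: 44.7188 %


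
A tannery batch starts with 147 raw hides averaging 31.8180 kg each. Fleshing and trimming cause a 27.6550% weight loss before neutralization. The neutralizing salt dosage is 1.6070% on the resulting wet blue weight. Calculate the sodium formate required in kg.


Total_raw = N * avg_wt = 147 * 31.8180 = 4677.2460 kg
Substrate = Total_raw * (1 - loss/100) = 4677.2460 * (1 - 27.6550/100) = 3383.7536 kg
Neutralizer = Substrate * pct / 100 = 3383.7536 * 1.6070 / 100 = 54.3769 kg


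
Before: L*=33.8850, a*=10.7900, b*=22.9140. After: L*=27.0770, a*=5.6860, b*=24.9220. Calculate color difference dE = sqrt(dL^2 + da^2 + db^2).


dL = -6.8080, da = -5.1040, db = 2.0080
dE = sqrt((-6.8080)^2 + (-5.1040)^2 + 2.0080^2) = 8.7425


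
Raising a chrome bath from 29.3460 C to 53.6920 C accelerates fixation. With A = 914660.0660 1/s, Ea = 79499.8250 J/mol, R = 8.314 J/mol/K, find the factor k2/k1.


T1 = 29.3460 + 273.15 = 302.4960 K; T2 = 53.6920 + 273.15 = 326.8420 K
k1 = A * exp(-Ea/(R*T1)) = 914660.0660 * exp(-79499.8250/(8.314*302.4960)) = 1.7094e-08 1/s
k2 = A * exp(-Ea/(R*T2)) = 914660.0660 * exp(-79499.8250/(8.314*326.8420)) = 1.8007e-07 1/s
k2/k1 = 1.8007e-07 / 1.7094e-08 = 10.5344


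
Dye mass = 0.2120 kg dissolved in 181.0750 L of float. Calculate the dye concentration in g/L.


Formula: Conc = dye_mass(kg) / volume(L) * 1000
Substituting: Conc = 0.2120 / 181.0750 * 1000
Result: 1.1708 g/L


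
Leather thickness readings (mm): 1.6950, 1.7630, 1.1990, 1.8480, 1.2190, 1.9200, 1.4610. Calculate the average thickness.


Formula: Average = sum / n
Substituting: Average = 11.1050 / 7
Result: 1.5864 mm


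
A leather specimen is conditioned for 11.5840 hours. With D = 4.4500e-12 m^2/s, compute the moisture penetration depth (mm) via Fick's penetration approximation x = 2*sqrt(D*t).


t = 11.5840 hr * 3600 = 41702.4000 s
D * t = 4.4500e-12 * 41702.4000 = 1.8558e-07
x = 2 * sqrt(D*t) = 2 * sqrt(1.8558e-07) = 8.6157e-04 m = 0.8616 mm


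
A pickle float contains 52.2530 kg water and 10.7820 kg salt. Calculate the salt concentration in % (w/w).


Formula: Conc = salt / (water + salt) * 100
Substituting: Conc = 10.7820 / (52.2530 + 10.7820) * 100
Result: 17.1048 %


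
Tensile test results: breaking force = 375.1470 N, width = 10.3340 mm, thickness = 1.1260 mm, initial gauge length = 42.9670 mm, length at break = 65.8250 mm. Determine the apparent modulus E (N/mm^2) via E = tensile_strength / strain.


TS = F / (w * t) = 375.1470 / (10.3340 * 1.1260) = 32.2400 N/mm^2
strain = (Lf - L0) / L0 = (65.8250 - 42.9670) / 42.9670 = 0.5320
E = TS / strain = 32.2400 / 0.5320 = 60.6026 N/mm^2


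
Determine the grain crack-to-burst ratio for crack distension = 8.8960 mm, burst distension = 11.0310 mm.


Formula: Ratio = crack / burst
Substituting: Ratio = 8.8960 / 11.0310
Result: 0.8065


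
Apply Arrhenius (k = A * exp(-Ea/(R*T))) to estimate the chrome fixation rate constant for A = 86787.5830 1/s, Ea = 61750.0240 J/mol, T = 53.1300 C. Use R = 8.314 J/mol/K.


T_K = T_C + 273.15 = 53.1300 + 273.15 = 326.2800 K
exponent = -Ea / (R * T_K) = -61750.0240 / (8.314 * 326.2800) = -22.7634
k = A * exp(exponent) = 86787.5830 * exp(-22.7634) = 1.1284e-05 1/s


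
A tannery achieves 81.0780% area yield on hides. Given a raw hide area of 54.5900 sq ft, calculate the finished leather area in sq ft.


Formula: finished = raw * yield / 100
Substituting: finished = 54.5900 * 81.0780 / 100
Result: 44.2605 sq ft


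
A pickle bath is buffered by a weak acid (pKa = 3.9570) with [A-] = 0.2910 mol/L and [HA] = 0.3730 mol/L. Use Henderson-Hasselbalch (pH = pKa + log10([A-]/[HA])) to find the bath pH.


ratio = [A-] / [HA] = 0.2910 / 0.3730 = 0.7802
log10(ratio) = -0.1078
pH = pKa + log10(ratio) = 3.9570 - 0.1078 = 3.8492


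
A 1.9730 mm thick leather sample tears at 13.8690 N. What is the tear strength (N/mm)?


Formula: Tear strength = force / thickness
Substituting: Tear strength = 13.8690 / 1.9730
Result: 7.0294 N/mm


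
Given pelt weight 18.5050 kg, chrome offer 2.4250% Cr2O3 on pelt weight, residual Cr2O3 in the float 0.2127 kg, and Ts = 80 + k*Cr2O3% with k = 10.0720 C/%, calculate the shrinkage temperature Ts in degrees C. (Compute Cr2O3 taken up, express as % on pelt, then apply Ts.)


Offered = pelt * offer_pct / 100 = 18.5050 * 2.4250 / 100 = 0.4487 kg
Uptake = offered - residual = 0.4487 - 0.2127 = 0.2360 kg
Cr2O3% on pelt = uptake / pelt * 100 = 0.2360 / 18.5050 * 100 = 1.2756 %
Ts = 80 + k * Cr2O3% = 80 + 10.0720 * 1.2756 = 92.8477 C


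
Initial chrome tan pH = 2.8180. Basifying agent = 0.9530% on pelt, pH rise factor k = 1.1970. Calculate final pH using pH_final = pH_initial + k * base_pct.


Formula: pH_final = pH_initial + k * base_pct
Substituting: pH_final = 2.8180 + 1.1970 * 0.9530
Result: 3.9587


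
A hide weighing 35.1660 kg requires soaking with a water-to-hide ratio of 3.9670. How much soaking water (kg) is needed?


Formula: Water = hide_weight * ratio
Substituting: Water = 35.1660 * 3.9670
Result: 139.5035 kg


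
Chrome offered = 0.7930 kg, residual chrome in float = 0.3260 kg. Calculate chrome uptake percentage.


Formula: Uptake = (offered - residual) / offered * 100
Substituting: Uptake = (0.7930 - 0.3260) / 0.7930 * 100
Result: 58.8903 %


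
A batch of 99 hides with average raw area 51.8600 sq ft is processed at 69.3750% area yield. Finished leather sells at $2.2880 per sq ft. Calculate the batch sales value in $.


Raw_total = N * avg_area = 99 * 51.8600 = 5134.1400 sq ft
Finished = Raw_total * yield / 100 = 5134.1400 * 69.3750 / 100 = 3561.8096 sq ft
Value = Finished * price = 3561.8096 * 2.2880 = 8149.4204 $


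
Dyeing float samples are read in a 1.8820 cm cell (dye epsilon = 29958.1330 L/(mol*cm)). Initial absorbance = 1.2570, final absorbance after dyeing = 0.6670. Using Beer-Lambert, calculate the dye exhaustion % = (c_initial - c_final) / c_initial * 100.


c_initial = A_i / (epsilon * l) = 1.2570 / (29958.1330 * 1.8820) = 2.2295e-05 mol/L
c_final = A_f / (epsilon * l) = 0.6670 / (29958.1330 * 1.8820) = 1.1830e-05 mol/L
Exhaustion = (c_initial - c_final) / c_initial * 100 = (2.2295e-05 - 1.1830e-05) / 2.2295e-05 * 100 = 46.9372 %


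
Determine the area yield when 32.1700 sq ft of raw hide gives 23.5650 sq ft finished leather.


Formula: Yield = finished / raw * 100
Substituting: Yield = 23.5650 / 32.1700 * 100
Result: 73.2515 %


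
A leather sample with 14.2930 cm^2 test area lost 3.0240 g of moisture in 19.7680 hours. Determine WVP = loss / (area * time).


Formula: WVP = loss / (area * time)
Substituting: WVP = 3.0240 / (14.2930 * 19.7680)
Result: 0.0107028 g/(cm^2*hr)


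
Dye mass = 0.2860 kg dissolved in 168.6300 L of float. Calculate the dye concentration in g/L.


Formula: Conc = dye_mass(kg) / volume(L) * 1000
Substituting: Conc = 0.2860 / 168.6300 * 1000
Result: 1.6960 g/L


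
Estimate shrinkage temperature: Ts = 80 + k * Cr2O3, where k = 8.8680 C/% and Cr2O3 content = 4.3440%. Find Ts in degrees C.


Formula: Ts = 80 + k * Cr2O3
Substituting: Ts = 80 + 8.8680 * 4.3440
Result: 118.5226 C


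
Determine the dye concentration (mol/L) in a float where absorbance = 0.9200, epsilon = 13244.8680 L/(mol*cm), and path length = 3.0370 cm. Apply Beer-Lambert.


Formula: c = A / (epsilon * l)
Substituting: c = 0.9200 / (13244.8680 * 3.0370)
Result: 2.2872e-05 mol/L


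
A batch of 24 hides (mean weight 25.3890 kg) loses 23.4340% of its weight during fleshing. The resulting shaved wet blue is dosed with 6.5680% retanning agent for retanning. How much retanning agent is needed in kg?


Total_raw = N * avg_wt = 24 * 25.3890 = 609.3360 kg
Substrate = Total_raw * (1 - loss/100) = 609.3360 * (1 - 23.4340/100) = 466.5442 kg
Retan = Substrate * pct / 100 = 466.5442 * 6.5680 / 100 = 30.6426 kg


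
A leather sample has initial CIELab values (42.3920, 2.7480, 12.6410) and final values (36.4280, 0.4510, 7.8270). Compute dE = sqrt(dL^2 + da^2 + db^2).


dL = -5.9640, da = -2.2970, db = -4.8140
dE = sqrt((-5.9640)^2 + (-2.2970)^2 + (-4.8140)^2) = 8.0013


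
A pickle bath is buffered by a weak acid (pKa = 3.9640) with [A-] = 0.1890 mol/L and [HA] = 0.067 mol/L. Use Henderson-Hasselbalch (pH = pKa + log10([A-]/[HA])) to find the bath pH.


ratio = [A-] / [HA] = 0.1890 / 0.067 = 2.8209
log10(ratio) = 0.4504
pH = pKa + log10(ratio) = 3.9640 + 0.4504 = 4.4144


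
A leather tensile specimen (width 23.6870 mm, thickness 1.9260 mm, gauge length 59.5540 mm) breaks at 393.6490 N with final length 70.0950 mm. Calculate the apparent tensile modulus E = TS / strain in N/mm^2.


TS = F / (w * t) = 393.6490 / (23.6870 * 1.9260) = 8.6286 N/mm^2
strain = (Lf - L0) / L0 = (70.0950 - 59.5540) / 59.5540 = 0.1770
E = TS / strain = 8.6286 / 0.1770 = 48.7497 N/mm^2


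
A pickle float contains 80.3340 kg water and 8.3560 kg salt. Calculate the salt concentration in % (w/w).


Formula: Conc = salt / (water + salt) * 100
Substituting: Conc = 8.3560 / (80.3340 + 8.3560) * 100
Result: 9.4216 %


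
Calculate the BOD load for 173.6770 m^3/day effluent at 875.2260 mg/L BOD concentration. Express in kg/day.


Formula: BOD_load = volume * conc / 1000
Substituting: BOD_load = 173.6770 * 875.2260 / 1000
Result: 152.0066 kg/day


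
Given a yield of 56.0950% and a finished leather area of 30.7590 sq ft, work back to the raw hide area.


Formula: raw = finished * 100 / yield
Substituting: raw = 30.7590 * 100 / 56.0950
Result: 54.8338 sq ft


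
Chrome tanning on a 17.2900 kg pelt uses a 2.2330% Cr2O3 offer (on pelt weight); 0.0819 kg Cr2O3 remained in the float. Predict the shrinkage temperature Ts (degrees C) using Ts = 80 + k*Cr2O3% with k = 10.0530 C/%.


Offered = pelt * offer_pct / 100 = 17.2900 * 2.2330 / 100 = 0.3861 kg
Uptake = offered - residual = 0.3861 - 0.0819 = 0.3042 kg
Cr2O3% on pelt = uptake / pelt * 100 = 0.3042 / 17.2900 * 100 = 1.7593 %
Ts = 80 + k * Cr2O3% = 80 + 10.0530 * 1.7593 = 97.6864 C


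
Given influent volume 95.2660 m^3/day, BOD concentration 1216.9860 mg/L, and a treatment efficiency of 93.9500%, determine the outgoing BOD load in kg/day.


Load_in = volume * conc / 1000 = 95.2660 * 1216.9860 / 1000 = 115.9374 kg/day
Removed = Load_in * eff / 100 = 115.9374 * 93.9500 / 100 = 108.9232 kg/day
Load_out = Load_in - Removed = 115.9374 - 108.9232 = 7.0142 kg/day


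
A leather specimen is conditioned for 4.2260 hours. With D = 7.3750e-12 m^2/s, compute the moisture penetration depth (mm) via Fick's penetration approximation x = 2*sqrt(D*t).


t = 4.2260 hr * 3600 = 15213.6000 s
D * t = 7.3750e-12 * 15213.6000 = 1.1220e-07
x = 2 * sqrt(D*t) = 2 * sqrt(1.1220e-07) = 6.6993e-04 m = 0.6699 mm


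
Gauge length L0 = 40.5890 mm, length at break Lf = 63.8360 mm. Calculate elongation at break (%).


Formula: Elongation = (Lf - L0) / L0 * 100
Substituting: Elongation = (63.8360 - 40.5890) / 40.5890 * 100
Result: 57.2741 %


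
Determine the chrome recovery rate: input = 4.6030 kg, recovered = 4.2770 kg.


Formula: Recovery = recovered / input * 100
Substituting: Recovery = 4.2770 / 4.6030 * 100
Result: 92.9177 %


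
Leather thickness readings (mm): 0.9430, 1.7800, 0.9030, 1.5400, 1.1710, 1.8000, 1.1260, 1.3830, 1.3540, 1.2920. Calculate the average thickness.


Formula: Average = sum / n
Substituting: Average = 13.2920 / 10
Result: 1.3292 mm


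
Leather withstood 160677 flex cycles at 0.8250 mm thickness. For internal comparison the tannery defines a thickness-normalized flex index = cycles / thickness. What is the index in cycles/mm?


Formula: Index = cycles / thickness
Substituting: Index = 160677 / 0.8250
Result: 194760.0000 cycles/mm


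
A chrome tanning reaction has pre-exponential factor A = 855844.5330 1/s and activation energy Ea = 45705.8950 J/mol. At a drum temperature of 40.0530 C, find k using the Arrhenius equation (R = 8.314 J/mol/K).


T_K = T_C + 273.15 = 40.0530 + 273.15 = 313.2030 K
exponent = -Ea / (R * T_K) = -45705.8950 / (8.314 * 313.2030) = -17.5524
k = A * exp(exponent) = 855844.5330 * exp(-17.5524) = 0.0203933 1/s


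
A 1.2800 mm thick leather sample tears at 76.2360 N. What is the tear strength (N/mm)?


Formula: Tear strength = force / thickness
Substituting: Tear strength = 76.2360 / 1.2800
Result: 59.5594 N/mm


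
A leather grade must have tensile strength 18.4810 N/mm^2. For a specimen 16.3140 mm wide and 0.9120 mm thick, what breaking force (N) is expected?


Formula: F = TS * w * t
Substituting: F = 18.4810 * 16.3140 * 0.9120
Result: 274.9671 N


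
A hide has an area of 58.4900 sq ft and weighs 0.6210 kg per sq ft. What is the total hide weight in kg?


Formula: Weight = area * weight_per_sqft
Substituting: Weight = 58.4900 * 0.6210
Result: 36.3223 kg


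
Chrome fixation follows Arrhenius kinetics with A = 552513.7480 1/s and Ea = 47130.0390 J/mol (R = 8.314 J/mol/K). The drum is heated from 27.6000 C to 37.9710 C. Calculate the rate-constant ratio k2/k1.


T1 = 27.6000 + 273.15 = 300.7500 K; T2 = 37.9710 + 273.15 = 311.1210 K
k1 = A * exp(-Ea/(R*T1)) = 552513.7480 * exp(-47130.0390/(8.314*300.7500)) = 0.00360116 1/s
k2 = A * exp(-Ea/(R*T2)) = 552513.7480 * exp(-47130.0390/(8.314*311.1210)) = 0.00675016 1/s
k2/k1 = 0.00675016 / 0.00360116 = 1.8744


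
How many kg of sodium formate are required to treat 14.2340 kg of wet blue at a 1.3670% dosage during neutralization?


Formula: Neutralizer = substrate * pct / 100
Substituting: Neutralizer = 14.2340 * 1.3670 / 100
Result: 0.1946 kg


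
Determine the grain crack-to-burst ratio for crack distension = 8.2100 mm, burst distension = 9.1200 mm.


Formula: Ratio = crack / burst
Substituting: Ratio = 8.2100 / 9.1200
Result: 0.9002


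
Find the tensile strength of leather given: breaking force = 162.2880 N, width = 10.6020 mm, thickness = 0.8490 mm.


Formula: TS = force / (width * thickness)
Substituting: TS = 162.2880 / (10.6020 * 0.8490)
Result: 18.0298 N/mm^2


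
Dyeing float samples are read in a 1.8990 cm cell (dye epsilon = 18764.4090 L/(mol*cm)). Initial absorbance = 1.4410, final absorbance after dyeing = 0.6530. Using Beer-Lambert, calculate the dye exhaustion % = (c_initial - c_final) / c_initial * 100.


c_initial = A_i / (epsilon * l) = 1.4410 / (18764.4090 * 1.8990) = 4.0439e-05 mol/L
c_final = A_f / (epsilon * l) = 0.6530 / (18764.4090 * 1.8990) = 1.8325e-05 mol/L
Exhaustion = (c_initial - c_final) / c_initial * 100 = (4.0439e-05 - 1.8325e-05) / 4.0439e-05 * 100 = 54.6842 %


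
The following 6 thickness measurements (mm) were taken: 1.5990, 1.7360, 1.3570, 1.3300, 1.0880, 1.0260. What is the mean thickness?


Formula: Average = sum / n
Substituting: Average = 8.1360 / 6
Result: 1.3560 mm


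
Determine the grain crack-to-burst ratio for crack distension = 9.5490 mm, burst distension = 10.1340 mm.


Formula: Ratio = crack / burst
Substituting: Ratio = 9.5490 / 10.1340
Result: 0.9423


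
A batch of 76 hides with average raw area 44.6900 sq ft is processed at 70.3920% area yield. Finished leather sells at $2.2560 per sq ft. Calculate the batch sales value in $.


Raw_total = N * avg_area = 76 * 44.6900 = 3396.4400 sq ft
Finished = Raw_total * yield / 100 = 3396.4400 * 70.3920 / 100 = 2390.8220 sq ft
Value = Finished * price = 2390.8220 * 2.2560 = 5393.6945 $


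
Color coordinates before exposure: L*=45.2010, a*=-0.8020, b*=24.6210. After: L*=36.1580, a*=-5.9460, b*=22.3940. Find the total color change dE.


dL = -9.0430, da = -5.1440, db = -2.2270
dE = sqrt((-9.0430)^2 + (-5.1440)^2 + (-2.2270)^2) = 10.6394


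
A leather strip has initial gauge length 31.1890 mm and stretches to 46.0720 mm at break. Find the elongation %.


Formula: Elongation = (Lf - L0) / L0 * 100
Substituting: Elongation = (46.0720 - 31.1890) / 31.1890 * 100
Result: 47.7187 %


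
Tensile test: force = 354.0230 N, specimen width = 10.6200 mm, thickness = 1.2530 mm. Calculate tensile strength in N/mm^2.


Formula: TS = force / (width * thickness)
Substituting: TS = 354.0230 / (10.6200 * 1.2530)
Result: 26.6045 N/mm^2


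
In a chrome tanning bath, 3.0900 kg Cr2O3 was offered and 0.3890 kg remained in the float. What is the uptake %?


Formula: Uptake = (offered - residual) / offered * 100
Substituting: Uptake = (3.0900 - 0.3890) / 3.0900 * 100
Result: 87.4110 %


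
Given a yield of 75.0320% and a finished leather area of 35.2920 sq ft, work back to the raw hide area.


Formula: raw = finished * 100 / yield
Substituting: raw = 35.2920 * 100 / 75.0320
Result: 47.0359 sq ft


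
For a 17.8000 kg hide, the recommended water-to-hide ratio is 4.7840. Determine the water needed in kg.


Formula: Water = hide_weight * ratio
Substituting: Water = 17.8000 * 4.7840
Result: 85.1552 kg


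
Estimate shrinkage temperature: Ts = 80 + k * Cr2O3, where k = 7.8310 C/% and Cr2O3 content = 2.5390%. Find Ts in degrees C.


Formula: Ts = 80 + k * Cr2O3
Substituting: Ts = 80 + 7.8310 * 2.5390
Result: 99.8829 C


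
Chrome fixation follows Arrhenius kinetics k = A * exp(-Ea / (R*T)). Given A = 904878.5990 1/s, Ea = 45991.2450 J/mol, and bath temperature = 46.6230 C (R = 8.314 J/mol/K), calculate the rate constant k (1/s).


T_K = T_C + 273.15 = 46.6230 + 273.15 = 319.7730 K
exponent = -Ea / (R * T_K) = -45991.2450 / (8.314 * 319.7730) = -17.2991
k = A * exp(exponent) = 904878.5990 * exp(-17.2991) = 0.0277773 1/s


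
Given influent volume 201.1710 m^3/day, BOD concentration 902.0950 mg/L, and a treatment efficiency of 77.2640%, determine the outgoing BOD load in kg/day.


Load_in = volume * conc / 1000 = 201.1710 * 902.0950 / 1000 = 181.4754 kg/day
Removed = Load_in * eff / 100 = 181.4754 * 77.2640 / 100 = 140.2151 kg/day
Load_out = Load_in - Removed = 181.4754 - 140.2151 = 41.2602 kg/day


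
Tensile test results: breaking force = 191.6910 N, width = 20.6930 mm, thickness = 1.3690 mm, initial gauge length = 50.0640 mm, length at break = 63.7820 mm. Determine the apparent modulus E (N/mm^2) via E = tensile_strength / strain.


TS = F / (w * t) = 191.6910 / (20.6930 * 1.3690) = 6.7667 N/mm^2
strain = (Lf - L0) / L0 = (63.7820 - 50.0640) / 50.0640 = 0.2740
E = TS / strain = 6.7667 / 0.2740 = 24.6950 N/mm^2


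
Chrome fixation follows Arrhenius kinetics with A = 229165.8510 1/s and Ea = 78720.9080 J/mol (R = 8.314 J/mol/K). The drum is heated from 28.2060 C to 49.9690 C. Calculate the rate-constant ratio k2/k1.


T1 = 28.2060 + 273.15 = 301.3560 K; T2 = 49.9690 + 273.15 = 323.1190 K
k1 = A * exp(-Ea/(R*T1)) = 229165.8510 * exp(-78720.9080/(8.314*301.3560)) = 5.1857e-09 1/s
k2 = A * exp(-Ea/(R*T2)) = 229165.8510 * exp(-78720.9080/(8.314*323.1190)) = 4.3039e-08 1/s
k2/k1 = 4.3039e-08 / 5.1857e-09 = 8.2995


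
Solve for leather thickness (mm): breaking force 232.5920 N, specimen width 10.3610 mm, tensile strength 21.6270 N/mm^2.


Formula: t = F / (TS * w)
Substituting: t = 232.5920 / (21.6270 * 10.3610)
Result: 1.0380 mm


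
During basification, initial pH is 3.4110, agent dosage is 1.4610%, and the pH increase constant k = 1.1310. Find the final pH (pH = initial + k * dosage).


Formula: pH_final = pH_initial + k * base_pct
Substituting: pH_final = 3.4110 + 1.1310 * 1.4610
Result: 5.0634


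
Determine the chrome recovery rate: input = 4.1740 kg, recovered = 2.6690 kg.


Formula: Recovery = recovered / input * 100
Substituting: Recovery = 2.6690 / 4.1740 * 100
Result: 63.9435 %


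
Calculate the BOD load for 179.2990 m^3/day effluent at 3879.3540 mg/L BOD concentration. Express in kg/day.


Formula: BOD_load = volume * conc / 1000
Substituting: BOD_load = 179.2990 * 3879.3540 / 1000
Result: 695.5643 kg/day


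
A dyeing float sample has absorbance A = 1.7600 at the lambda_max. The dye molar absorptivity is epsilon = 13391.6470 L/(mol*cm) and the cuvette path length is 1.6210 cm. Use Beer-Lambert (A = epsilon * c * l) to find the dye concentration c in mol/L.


Formula: c = A / (epsilon * l)
Substituting: c = 1.7600 / (13391.6470 * 1.6210)
Result: 8.1077e-05 mol/L


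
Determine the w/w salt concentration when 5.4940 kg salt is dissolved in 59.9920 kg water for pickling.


Formula: Conc = salt / (water + salt) * 100
Substituting: Conc = 5.4940 / (59.9920 + 5.4940) * 100
Result: 8.3896 %


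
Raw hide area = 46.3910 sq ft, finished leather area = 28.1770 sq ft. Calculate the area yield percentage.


Formula: Yield = finished / raw * 100
Substituting: Yield = 28.1770 / 46.3910 * 100
Result: 60.7381 %


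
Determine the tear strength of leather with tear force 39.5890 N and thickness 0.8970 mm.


Formula: Tear strength = force / thickness
Substituting: Tear strength = 39.5890 / 0.8970
Result: 44.1349 N/mm


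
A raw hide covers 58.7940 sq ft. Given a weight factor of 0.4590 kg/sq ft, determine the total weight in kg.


Formula: Weight = area * weight_per_sqft
Substituting: Weight = 58.7940 * 0.4590
Result: 26.9864 kg


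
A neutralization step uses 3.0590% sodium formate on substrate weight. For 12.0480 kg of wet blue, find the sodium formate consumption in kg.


Formula: Neutralizer = substrate * pct / 100
Substituting: Neutralizer = 12.0480 * 3.0590 / 100
Result: 0.3685 kg


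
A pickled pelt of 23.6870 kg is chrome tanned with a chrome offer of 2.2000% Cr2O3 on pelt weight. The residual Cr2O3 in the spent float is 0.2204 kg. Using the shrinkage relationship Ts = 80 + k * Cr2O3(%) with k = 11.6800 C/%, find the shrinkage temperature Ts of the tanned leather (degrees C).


Offered = pelt * offer_pct / 100 = 23.6870 * 2.2000 / 100 = 0.5211 kg
Uptake = offered - residual = 0.5211 - 0.2204 = 0.3007 kg
Cr2O3% on pelt = uptake / pelt * 100 = 0.3007 / 23.6870 * 100 = 1.2695 %
Ts = 80 + k * Cr2O3% = 80 + 11.6800 * 1.2695 = 94.8281 C


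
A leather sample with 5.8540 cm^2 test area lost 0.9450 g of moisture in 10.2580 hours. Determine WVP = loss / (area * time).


Formula: WVP = loss / (area * time)
Substituting: WVP = 0.9450 / (5.8540 * 10.2580)
Result: 0.0157368 g/(cm^2*hr)


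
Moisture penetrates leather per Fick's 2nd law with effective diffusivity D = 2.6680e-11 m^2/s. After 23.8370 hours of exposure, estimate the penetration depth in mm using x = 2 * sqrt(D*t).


t = 23.8370 hr * 3600 = 85813.2000 s
D * t = 2.6680e-11 * 85813.2000 = 2.2895e-06
x = 2 * sqrt(D*t) = 2 * sqrt(2.2895e-06) = 0.00302622 m = 3.0262 mm


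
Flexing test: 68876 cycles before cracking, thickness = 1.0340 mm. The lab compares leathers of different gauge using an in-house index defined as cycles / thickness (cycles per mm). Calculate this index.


Formula: Index = cycles / thickness
Substituting: Index = 68876 / 1.0340
Result: 66611.2186 cycles/mm


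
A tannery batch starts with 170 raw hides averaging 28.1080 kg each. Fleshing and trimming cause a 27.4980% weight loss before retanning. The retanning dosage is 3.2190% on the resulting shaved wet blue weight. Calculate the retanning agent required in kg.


Total_raw = N * avg_wt = 170 * 28.1080 = 4778.3600 kg
Substrate = Total_raw * (1 - loss/100) = 4778.3600 * (1 - 27.4980/100) = 3464.4066 kg
Retan = Substrate * pct / 100 = 3464.4066 * 3.2190 / 100 = 111.5192 kg


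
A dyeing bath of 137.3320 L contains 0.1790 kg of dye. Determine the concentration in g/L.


Formula: Conc = dye_mass(kg) / volume(L) * 1000
Substituting: Conc = 0.1790 / 137.3320 * 1000
Result: 1.3034 g/L


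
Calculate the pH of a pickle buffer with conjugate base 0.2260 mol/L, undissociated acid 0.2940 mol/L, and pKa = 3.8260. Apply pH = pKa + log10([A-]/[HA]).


ratio = [A-] / [HA] = 0.2260 / 0.2940 = 0.7687
log10(ratio) = -0.1142
pH = pKa + log10(ratio) = 3.8260 - 0.1142 = 3.7118


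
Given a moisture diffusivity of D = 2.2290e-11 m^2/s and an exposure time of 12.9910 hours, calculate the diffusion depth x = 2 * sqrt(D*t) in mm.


t = 12.9910 hr * 3600 = 46767.6000 s
D * t = 2.2290e-11 * 46767.6000 = 1.0424e-06
x = 2 * sqrt(D*t) = 2 * sqrt(1.0424e-06) = 0.00204201 m = 2.0420 mm


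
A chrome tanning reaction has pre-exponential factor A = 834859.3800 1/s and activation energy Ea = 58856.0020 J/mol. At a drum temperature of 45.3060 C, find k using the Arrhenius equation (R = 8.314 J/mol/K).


T_K = T_C + 273.15 = 45.3060 + 273.15 = 318.4560 K
exponent = -Ea / (R * T_K) = -58856.0020 / (8.314 * 318.4560) = -22.2296
k = A * exp(exponent) = 834859.3800 * exp(-22.2296) = 1.8511e-04 1/s


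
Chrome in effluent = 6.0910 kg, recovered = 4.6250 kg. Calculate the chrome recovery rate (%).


Formula: Recovery = recovered / input * 100
Substituting: Recovery = 4.6250 / 6.0910 * 100
Result: 75.9317 %


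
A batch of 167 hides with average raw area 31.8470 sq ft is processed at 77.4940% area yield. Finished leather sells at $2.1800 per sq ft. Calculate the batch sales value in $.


Raw_total = N * avg_area = 167 * 31.8470 = 5318.4490 sq ft
Finished = Raw_total * yield / 100 = 5318.4490 * 77.4940 / 100 = 4121.4789 sq ft
Value = Finished * price = 4121.4789 * 2.1800 = 8984.8239 $


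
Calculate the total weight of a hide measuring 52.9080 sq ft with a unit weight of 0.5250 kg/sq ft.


Formula: Weight = area * weight_per_sqft
Substituting: Weight = 52.9080 * 0.5250
Result: 27.7767 kg


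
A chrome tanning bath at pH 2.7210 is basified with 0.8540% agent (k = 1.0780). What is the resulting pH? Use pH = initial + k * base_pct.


Formula: pH_final = pH_initial + k * base_pct
Substituting: pH_final = 2.7210 + 1.0780 * 0.8540
Result: 3.6416


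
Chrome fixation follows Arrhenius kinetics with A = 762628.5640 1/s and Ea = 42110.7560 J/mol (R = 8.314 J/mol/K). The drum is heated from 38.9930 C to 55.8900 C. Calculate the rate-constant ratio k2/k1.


T1 = 38.9930 + 273.15 = 312.1430 K; T2 = 55.8900 + 273.15 = 329.0400 K
k1 = A * exp(-Ea/(R*T1)) = 762628.5640 * exp(-42110.7560/(8.314*312.1430)) = 0.0684163 1/s
k2 = A * exp(-Ea/(R*T2)) = 762628.5640 * exp(-42110.7560/(8.314*329.0400)) = 0.1574 1/s
k2/k1 = 0.1574 / 0.0684163 = 2.3009
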